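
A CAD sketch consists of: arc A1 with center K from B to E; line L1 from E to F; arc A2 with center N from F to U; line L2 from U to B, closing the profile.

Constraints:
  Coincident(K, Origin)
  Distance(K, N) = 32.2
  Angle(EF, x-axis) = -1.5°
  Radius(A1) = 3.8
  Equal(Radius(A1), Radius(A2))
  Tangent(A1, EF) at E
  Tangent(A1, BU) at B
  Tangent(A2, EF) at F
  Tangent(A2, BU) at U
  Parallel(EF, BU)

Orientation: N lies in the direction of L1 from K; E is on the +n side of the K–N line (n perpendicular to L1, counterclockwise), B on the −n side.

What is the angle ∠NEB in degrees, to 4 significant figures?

83.27°

K is at the origin and N lies 32.2 along u from K, so N = 32.2·u = (32.19, -0.8429). Tangency of A1 to both parallel lines with radius 3.8 puts E and B at K ± 3.8·n: E = (0.09947, 3.799), B = (-0.09947, -3.799). Then cos ∠NEB = EN·EB / (|EN||EB|), giving 83.27°.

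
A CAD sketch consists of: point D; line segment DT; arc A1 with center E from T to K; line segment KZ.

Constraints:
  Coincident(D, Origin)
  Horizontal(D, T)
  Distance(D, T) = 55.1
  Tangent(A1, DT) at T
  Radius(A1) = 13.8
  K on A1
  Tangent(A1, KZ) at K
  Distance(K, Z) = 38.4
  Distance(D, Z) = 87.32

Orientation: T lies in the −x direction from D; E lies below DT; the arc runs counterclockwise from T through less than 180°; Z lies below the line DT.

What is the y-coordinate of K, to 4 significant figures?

-13.25

D is at the origin; DT is horizontal with |DT| = 55.1 and T on the −x side, so T = (-55.10, 0.000). Since A1 is tangent to DT there, ET ⟂ DT, so E = T + (0, -13.8) = (-55.10, -13.80). Since EK ⟂ KZ (tangency), |EZ| = √(13.8² + 38.4²) = 40.80 regardless of where K sits on A1. So Z lies on both circle(D, 87.32) and circle(E, 40.80); the below-DT intersection is Z = (-70.43, -51.61). K is the foot of the tangent from Z: K = (-68.89, -13.25).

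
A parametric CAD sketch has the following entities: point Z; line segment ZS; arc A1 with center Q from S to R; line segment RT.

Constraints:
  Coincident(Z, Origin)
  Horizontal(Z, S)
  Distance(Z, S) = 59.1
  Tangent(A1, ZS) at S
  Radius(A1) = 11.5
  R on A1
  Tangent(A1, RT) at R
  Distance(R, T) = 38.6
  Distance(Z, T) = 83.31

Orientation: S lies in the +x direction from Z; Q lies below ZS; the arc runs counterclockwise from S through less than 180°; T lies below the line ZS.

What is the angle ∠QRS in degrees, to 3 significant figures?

32.0°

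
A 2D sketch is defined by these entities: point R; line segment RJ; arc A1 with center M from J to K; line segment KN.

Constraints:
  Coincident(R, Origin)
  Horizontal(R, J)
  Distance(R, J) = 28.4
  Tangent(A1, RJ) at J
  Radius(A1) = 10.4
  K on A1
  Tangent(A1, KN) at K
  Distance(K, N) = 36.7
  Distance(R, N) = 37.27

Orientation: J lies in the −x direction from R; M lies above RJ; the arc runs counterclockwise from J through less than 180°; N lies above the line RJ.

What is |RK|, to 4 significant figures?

20.05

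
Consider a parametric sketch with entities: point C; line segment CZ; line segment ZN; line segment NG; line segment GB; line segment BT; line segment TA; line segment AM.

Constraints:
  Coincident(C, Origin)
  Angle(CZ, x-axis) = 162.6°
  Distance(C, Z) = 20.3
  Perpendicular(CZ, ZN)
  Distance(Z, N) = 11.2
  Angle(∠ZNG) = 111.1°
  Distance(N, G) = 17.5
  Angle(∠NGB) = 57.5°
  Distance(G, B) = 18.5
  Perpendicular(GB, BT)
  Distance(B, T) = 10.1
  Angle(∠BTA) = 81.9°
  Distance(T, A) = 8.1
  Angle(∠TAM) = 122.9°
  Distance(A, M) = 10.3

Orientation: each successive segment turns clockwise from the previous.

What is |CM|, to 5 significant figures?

12.357

C is at the origin; CZ runs at 162.6° with length 20.3, so Z = (-19.371, 6.0705). CZ ⟂ ZN, so ZN runs at 72.600°; with |ZN| = 11.2, N = (-16.022, 16.758). ∠ZNG = 111.1° gives NG at 3.7000° from the x-axis; with |NG| = 17.5, G = (1.4417, 17.887). ∠NGB = 57.5° gives GB at -118.80° from the x-axis; with |GB| = 18.5, B = (-7.4707, 1.6757). The perpendicularity gives BT at right angles to GB, so BT runs at 151.20°; with |BT| = 10.1, T = (-16.321, 6.5414). ∠BTA = 81.9° gives TA at 53.100° from the x-axis; with |TA| = 8.1, A = (-11.458, 13.019). ∠TAM = 122.9° gives AM at -4.0000° from the x-axis; with |AM| = 10.3, M = (-1.1831, 12.300). Then |CM| = |M − C| = 12.357.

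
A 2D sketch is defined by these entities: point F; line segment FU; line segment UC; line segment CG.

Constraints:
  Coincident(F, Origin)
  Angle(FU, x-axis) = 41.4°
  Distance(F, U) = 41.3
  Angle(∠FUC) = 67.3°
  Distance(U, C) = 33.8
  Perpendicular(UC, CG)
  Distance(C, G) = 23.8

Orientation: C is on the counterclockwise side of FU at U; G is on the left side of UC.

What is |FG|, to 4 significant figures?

22.88

∠FUC = 67.3°, so UC runs at 41.4° + (180° − 67.3°) = 154.1° from the x-axis; with |UC| = 33.8, C = U + 33.8·(cos 154.1°, sin 154.1°) = (0.5745, 42.08). UC is perpendicular to CG; with |CG| = 23.8 on the left of UC, G = C + 23.8·(-0.4368, -0.8996) = (-9.821, 20.67). Then |FG| = |G − F| = 22.88.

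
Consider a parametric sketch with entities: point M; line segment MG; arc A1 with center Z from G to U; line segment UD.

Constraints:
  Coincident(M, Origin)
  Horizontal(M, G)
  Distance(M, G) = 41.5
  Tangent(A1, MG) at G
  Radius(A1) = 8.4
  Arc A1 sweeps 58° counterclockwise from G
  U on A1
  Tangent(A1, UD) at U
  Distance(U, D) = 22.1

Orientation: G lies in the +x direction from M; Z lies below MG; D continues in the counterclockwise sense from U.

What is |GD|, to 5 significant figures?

29.489

On A1, G sits at bearing 90° from Z; a 58° counterclockwise sweep puts U at bearing 148°, so U = Z + 8.4·(cos 148°, sin 148°) = (34.376, -3.9487). Tangency of A1 to UD means the radius ZU is perpendicular to UD, so UD runs along (−sin 148°, cos 148°); with |UD| = 22.1, D = (22.665, -22.691). Then |GD| = |D − G| = 29.489.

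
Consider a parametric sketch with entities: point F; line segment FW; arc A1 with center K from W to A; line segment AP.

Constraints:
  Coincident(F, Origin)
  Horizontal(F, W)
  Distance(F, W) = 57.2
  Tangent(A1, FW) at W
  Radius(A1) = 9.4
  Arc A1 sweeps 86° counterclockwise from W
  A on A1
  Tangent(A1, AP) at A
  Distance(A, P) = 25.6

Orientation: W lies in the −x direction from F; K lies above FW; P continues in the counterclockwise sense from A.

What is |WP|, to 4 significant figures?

36.05

F is at the origin; F and W share the same y with |FW| = 57.2 and W on the −x side, so W = (-57.20, 0.000). Since A1 is tangent to FW there, KW ⟂ FW, so K = W + (0, 9.4) = (-57.20, 9.400). On A1, W sits at bearing -90° from K; an 86° counterclockwise sweep puts A at bearing -4°, so A = K + 9.4·(cos -4°, sin -4°) = (-47.82, 8.744). Tangency of A1 to AP means the radius KA is perpendicular to AP, so AP runs along (−sin -4°, cos -4°); with |AP| = 25.6, P = (-46.04, 34.28). Then |WP| = |P − W| = 36.05.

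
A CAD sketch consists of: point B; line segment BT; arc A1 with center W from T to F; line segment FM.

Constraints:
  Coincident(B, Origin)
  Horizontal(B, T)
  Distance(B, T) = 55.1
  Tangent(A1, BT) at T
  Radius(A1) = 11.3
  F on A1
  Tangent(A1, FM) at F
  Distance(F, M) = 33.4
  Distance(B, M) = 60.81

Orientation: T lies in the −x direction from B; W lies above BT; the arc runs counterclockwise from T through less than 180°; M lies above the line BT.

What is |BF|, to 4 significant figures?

45.10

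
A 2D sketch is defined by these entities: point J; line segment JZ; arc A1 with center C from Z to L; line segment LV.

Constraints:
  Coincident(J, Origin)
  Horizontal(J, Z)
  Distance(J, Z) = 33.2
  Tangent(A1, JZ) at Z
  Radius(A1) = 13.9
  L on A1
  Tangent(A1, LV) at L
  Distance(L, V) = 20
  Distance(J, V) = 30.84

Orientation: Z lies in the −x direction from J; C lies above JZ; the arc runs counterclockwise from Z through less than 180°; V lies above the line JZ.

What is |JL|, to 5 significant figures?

22.113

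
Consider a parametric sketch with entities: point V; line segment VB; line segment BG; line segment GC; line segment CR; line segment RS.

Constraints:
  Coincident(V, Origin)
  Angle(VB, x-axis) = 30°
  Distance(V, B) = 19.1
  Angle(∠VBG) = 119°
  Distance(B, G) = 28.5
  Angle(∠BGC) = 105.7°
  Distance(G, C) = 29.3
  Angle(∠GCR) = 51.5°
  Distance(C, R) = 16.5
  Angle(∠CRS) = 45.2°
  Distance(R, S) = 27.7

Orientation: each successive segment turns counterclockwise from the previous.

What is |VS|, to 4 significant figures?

56.35

∠GCR = 51.5° gives CR at -66.20° from the x-axis; with |CR| = 16.5, R = (-5.639, 30.38). ∠CRS = 45.2° gives RS at 68.60° from the x-axis; with |RS| = 27.7, S = (4.468, 56.17). Then |VS| = |S − V| = 56.35.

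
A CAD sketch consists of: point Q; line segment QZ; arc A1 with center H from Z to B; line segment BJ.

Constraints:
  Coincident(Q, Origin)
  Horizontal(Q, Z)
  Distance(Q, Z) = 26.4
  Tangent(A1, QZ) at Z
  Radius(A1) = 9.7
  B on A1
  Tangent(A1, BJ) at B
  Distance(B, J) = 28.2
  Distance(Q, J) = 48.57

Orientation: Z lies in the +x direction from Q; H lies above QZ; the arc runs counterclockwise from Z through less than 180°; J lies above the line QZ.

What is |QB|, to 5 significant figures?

37.799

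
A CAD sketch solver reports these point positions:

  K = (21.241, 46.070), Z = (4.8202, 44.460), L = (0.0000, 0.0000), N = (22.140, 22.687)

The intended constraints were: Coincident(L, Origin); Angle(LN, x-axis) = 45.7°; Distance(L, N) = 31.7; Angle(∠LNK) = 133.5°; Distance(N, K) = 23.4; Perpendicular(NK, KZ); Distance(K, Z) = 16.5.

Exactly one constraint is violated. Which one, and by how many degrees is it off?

Perpendicular(NK, KZ) — off by 3.40°.

L = (0.00, 0.00) ✓; LN at 45.70° ✓; |LN| = 31.70 ✓; ∠LNK = 133.5° ✓; |NK| = 23.40 ✓; ∠(NK, KZ) = 93.40° ✗; |KZ| = 16.50 ✓.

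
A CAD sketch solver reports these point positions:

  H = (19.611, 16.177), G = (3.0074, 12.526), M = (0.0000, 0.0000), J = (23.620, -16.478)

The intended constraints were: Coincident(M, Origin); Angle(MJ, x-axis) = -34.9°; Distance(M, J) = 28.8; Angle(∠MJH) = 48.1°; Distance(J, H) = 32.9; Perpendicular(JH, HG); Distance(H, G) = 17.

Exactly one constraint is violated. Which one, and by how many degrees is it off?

Perpendicular(JH, HG) — off by 5.40°.

M = (0.00, 0.00) ✓; MJ at -34.90° ✓; |MJ| = 28.80 ✓; ∠MJH = 48.10° ✓; |JH| = 32.90 ✓; ∠(JH, HG) = 95.40° ✗; |HG| = 17.00 ✓.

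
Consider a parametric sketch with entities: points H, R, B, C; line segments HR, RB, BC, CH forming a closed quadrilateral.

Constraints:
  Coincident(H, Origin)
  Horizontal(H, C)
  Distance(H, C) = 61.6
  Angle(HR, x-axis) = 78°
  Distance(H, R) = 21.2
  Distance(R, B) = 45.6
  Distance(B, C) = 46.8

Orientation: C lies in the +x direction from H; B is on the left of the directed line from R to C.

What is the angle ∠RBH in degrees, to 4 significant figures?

14.83°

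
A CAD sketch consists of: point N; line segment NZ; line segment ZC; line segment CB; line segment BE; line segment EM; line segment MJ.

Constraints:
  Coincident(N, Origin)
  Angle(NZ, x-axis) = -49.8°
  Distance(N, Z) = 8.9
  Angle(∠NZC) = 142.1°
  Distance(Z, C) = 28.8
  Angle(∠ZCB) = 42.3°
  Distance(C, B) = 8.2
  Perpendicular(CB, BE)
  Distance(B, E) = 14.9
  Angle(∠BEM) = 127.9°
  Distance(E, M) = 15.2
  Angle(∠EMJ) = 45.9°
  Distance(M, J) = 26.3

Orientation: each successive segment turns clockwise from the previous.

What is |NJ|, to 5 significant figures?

38.104

∠BEM = 127.9° gives EM at -7.5000° from the x-axis; with |EM| = 15.2, M = (26.822, -21.258). ∠EMJ = 45.9° gives MJ at -141.60° from the x-axis; with |MJ| = 26.3, J = (6.2107, -37.594). Then |NJ| = |J − N| = 38.104.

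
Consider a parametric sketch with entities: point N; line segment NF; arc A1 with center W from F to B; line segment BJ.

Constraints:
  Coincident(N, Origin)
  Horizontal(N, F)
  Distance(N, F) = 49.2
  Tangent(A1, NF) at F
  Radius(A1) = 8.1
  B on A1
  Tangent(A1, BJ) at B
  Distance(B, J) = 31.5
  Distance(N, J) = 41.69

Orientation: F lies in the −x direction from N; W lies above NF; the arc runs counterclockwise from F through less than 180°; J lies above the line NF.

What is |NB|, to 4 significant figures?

42.31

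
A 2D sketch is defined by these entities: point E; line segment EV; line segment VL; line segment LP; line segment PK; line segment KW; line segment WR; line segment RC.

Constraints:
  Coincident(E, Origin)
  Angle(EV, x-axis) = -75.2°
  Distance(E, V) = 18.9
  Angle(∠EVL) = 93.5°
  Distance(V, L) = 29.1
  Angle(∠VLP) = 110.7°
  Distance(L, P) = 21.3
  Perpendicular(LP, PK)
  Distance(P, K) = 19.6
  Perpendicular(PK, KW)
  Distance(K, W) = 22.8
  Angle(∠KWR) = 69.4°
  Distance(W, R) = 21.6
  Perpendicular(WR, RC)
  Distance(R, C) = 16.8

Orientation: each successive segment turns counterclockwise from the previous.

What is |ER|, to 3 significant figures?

35.6

E is at the origin; EV runs at -75.2° with length 18.9, so V = (4.83, -18.3). ∠EVL = 93.5° gives VL at 11.3° from the x-axis; with |VL| = 29.1, L = (33.4, -12.6). ∠VLP = 110.7° gives LP at 80.6° from the x-axis; with |LP| = 21.3, P = (36.8, 8.44). LP is perpendicular to PK, so PK runs at 171°; with |PK| = 19.6, K = (17.5, 11.6). PK is perpendicular to KW, so KW runs at -99.4°; with |KW| = 22.8, W = (13.8, -10.8). ∠KWR = 69.4° gives WR at 11.2° from the x-axis; with |WR| = 21.6, R = (35.0, -6.65). Then |ER| = |R − E| = 35.6.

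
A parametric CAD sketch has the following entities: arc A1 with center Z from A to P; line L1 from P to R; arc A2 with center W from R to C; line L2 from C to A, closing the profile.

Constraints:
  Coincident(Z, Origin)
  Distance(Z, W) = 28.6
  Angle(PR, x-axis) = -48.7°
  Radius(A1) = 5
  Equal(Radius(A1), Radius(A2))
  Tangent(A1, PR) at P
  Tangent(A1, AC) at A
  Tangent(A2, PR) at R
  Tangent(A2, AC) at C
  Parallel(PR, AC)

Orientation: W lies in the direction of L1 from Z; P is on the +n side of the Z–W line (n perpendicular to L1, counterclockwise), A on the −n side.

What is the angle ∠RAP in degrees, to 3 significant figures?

70.7°

The slot axis is L1's direction at -48.7°, so u = (cos -48.7°, sin -48.7°) = (0.660, -0.751) and n = (−sin -48.7°, cos -48.7°) = (0.751, 0.660). Z is at the origin and W lies 28.6 along u from Z, so W = 28.6·u = (18.9, -21.5). Tangency of A1 to both parallel lines with radius 5.0 puts P and A at Z ± 5.0·n: P = (3.76, 3.30), A = (-3.76, -3.30). Equal radii place R and C the same way about W: R = W + 5.0·n = (22.6, -18.2), C = W − 5.0·n = (15.1, -24.8). Then cos ∠RAP = AR·AP / (|AR||AP|), giving 70.7°.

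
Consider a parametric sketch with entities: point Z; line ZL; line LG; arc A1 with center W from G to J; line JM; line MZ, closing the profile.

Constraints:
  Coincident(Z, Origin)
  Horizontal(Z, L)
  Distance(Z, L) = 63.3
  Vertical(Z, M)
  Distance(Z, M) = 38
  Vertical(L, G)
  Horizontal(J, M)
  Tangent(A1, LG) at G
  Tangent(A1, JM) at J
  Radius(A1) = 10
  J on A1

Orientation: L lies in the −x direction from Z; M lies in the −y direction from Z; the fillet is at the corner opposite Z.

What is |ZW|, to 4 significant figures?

60.21

Z and M share the same x with |ZM| = 38.0 and M on the −y side, so M = (0.000, -38.00). The virtual corner opposite Z is at (-63.30, -38.00). Tangency of A1 to LG means the radius WG is perpendicular to LG and the tangent condition forces WJ to be normal to JM, with radius 10.0, so the center W sits 10.0 in from both sides at W = (-53.30, -28.00). Then |ZW| = |W − Z| = 60.21.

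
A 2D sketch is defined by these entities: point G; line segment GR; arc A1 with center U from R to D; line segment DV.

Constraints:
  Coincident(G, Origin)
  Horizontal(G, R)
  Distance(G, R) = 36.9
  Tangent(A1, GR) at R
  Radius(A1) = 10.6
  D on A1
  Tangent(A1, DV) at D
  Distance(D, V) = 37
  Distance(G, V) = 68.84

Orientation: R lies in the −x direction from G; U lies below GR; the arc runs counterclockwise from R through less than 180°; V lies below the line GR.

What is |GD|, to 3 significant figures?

48.4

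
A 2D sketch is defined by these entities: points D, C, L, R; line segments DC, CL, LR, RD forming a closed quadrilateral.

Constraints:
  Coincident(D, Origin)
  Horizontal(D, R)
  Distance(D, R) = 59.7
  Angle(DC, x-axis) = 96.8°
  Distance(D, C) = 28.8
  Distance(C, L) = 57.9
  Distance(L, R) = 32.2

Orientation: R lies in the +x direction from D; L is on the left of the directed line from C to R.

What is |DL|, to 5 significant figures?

62.996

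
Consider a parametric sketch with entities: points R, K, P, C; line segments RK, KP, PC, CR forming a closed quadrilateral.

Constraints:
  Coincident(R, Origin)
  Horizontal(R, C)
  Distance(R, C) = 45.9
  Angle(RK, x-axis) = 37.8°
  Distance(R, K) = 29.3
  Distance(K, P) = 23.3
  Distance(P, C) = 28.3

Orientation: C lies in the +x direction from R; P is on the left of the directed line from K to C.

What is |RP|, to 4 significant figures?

52.33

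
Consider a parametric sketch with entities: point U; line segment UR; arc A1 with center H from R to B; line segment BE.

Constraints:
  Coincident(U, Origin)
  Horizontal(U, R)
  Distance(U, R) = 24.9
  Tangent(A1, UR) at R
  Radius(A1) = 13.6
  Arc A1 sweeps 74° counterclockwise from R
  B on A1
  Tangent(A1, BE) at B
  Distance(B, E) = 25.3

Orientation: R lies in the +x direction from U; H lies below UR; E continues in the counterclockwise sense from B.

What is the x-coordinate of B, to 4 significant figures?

11.83

Since A1 is tangent to UR there, HR ⟂ UR, so H = R + (0, -13.6) = (24.90, -13.60). On A1, R sits at bearing 90° from H; a 74° counterclockwise sweep puts B at bearing 164°, so B = H + 13.6·(cos 164°, sin 164°) = (11.83, -9.851). So B.x = 11.83.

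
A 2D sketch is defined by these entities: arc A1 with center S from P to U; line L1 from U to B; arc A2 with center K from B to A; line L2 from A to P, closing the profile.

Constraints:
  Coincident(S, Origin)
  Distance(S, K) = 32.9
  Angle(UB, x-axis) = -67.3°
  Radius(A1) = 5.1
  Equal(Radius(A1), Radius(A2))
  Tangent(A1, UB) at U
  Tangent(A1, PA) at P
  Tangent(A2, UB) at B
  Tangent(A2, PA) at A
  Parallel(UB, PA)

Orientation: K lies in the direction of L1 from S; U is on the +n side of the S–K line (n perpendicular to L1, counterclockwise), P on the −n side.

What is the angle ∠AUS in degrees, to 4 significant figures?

72.77°

The slot axis is L1's direction at -67.3°, so u = (cos -67.3°, sin -67.3°) = (0.3859, -0.9225) and n = (−sin -67.3°, cos -67.3°) = (0.9225, 0.3859). S is at the origin and K lies 32.9 along u from S, so K = 32.9·u = (12.70, -30.35). Tangency of A1 to both parallel lines with radius 5.1 puts U and P at S ± 5.1·n: U = (4.705, 1.968), P = (-4.705, -1.968). Equal radii place B and A the same way about K: B = K + 5.1·n = (17.40, -28.38), A = K − 5.1·n = (7.991, -32.32). Then cos ∠AUS = UA·US / (|UA||US|), giving 72.77°.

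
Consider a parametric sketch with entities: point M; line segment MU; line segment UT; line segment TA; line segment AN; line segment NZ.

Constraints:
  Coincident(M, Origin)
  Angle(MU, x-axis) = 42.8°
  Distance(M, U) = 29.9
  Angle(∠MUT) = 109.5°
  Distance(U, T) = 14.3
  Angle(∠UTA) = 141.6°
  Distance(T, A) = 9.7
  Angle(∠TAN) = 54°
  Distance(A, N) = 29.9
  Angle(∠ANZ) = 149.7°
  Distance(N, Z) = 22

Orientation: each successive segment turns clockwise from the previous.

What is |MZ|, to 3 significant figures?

26.8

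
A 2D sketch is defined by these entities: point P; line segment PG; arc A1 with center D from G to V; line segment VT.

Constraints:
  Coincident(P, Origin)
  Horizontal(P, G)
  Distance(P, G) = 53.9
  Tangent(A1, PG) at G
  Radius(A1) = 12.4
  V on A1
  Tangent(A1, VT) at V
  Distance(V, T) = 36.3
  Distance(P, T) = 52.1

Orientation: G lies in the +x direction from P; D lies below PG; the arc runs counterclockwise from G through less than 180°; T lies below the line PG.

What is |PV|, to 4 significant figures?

43.01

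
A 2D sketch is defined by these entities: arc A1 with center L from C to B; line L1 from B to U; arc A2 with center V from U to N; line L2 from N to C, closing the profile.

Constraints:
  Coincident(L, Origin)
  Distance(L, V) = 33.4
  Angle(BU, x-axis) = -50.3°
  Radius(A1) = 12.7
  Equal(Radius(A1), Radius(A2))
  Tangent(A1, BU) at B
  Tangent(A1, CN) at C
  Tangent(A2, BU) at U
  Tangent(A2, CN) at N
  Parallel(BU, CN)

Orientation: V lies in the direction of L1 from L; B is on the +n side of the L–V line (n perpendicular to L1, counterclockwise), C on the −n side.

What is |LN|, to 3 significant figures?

35.7

The slot axis is L1's direction at -50.3°, so u = (cos -50.3°, sin -50.3°) = (0.639, -0.769) and n = (−sin -50.3°, cos -50.3°) = (0.769, 0.639). L is at the origin and V lies 33.4 along u from L, so V = 33.4·u = (21.3, -25.7). Tangency of A1 to both parallel lines with radius 12.7 puts B and C at L ± 12.7·n: B = (9.77, 8.11), C = (-9.77, -8.11). Equal radii place U and N the same way about V: U = V + 12.7·n = (31.1, -17.6), N = V − 12.7·n = (11.6, -33.8). Then |LN| = |N − L| = 35.7.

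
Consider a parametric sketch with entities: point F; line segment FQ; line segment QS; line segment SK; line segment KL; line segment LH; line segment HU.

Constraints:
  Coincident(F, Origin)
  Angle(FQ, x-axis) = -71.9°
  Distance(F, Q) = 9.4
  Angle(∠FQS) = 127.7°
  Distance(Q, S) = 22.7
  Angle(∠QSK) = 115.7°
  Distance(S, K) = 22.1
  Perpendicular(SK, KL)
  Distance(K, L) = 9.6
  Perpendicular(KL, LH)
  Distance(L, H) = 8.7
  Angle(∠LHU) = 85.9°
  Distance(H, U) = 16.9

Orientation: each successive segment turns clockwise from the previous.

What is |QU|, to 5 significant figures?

36.957

F is at the origin; FQ runs at -71.9° with length 9.4, so Q = (2.9204, -8.9348). ∠FQS = 127.7° gives QS at -124.20° from the x-axis; with |QS| = 22.7, S = (-9.8389, -27.710). ∠QSK = 115.7° gives SK at 171.50° from the x-axis; with |SK| = 22.1, K = (-31.696, -24.443). SK ⟂ KL, so KL runs at 81.500°; with |KL| = 9.6, L = (-30.277, -14.948). KL ⟂ LH, so LH runs at -8.5000°; with |LH| = 8.7, H = (-21.673, -16.234). ∠LHU = 85.9° gives HU at -102.60° from the x-axis; with |HU| = 16.9, U = (-25.359, -32.727). Then |QU| = |U − Q| = 36.957.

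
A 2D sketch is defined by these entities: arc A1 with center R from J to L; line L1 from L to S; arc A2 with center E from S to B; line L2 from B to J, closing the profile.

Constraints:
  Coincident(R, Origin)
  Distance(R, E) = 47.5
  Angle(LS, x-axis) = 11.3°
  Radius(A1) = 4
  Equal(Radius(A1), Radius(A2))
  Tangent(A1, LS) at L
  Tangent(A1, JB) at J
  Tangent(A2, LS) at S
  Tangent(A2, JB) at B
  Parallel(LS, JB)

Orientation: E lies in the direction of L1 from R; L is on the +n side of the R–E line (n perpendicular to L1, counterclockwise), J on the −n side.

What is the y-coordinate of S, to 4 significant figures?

13.23

Tangency of A1 to both parallel lines with radius 4.0 puts L and J at R ± 4.0·n: L = (-0.7838, 3.922), J = (0.7838, -3.922). Equal radii place S and B the same way about E: S = E + 4.0·n = (45.80, 13.23), B = E − 4.0·n = (47.36, 5.385). So S.y = 13.23.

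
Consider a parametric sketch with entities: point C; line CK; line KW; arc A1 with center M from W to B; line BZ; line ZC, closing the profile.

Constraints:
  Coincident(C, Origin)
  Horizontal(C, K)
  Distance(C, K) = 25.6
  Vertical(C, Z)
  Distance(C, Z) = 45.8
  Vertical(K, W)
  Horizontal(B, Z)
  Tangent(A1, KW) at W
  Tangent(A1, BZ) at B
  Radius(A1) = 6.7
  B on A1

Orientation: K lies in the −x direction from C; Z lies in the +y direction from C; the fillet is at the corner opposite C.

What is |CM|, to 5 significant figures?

43.428

C is at the origin; CK is horizontal with |CK| = 25.6 and K on the −x side, so K = (-25.600, 0.0000). C and Z share the same x with |CZ| = 45.8 and Z on the +y side, so Z = (0.0000, 45.800). The virtual corner opposite C is at (-25.600, 45.800). Since A1 is tangent to KW there, MW ⟂ KW and A1 meets BZ tangentially, so MB is at right angles to BZ, with radius 6.7, so the center M sits 6.7 in from both sides at M = (-18.900, 39.100). Then |CM| = |M − C| = 43.428.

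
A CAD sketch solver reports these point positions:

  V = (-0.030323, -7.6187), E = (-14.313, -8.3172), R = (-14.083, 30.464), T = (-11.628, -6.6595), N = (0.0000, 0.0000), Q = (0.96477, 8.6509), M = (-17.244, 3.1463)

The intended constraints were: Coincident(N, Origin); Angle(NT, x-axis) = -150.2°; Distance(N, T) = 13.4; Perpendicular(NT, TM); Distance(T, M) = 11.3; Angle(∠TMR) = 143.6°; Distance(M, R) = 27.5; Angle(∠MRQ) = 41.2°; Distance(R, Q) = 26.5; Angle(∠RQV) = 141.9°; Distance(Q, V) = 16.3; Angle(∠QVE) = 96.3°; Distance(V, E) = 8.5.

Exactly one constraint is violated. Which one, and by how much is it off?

Distance(V, E) = 8.5 — off by 5.80.

N = (0.00, 0.00) ✓; NT at -150.2° ✓; |NT| = 13.40 ✓; ∠(NT, TM) = 90.00° ✓; |TM| = 11.30 ✓; ∠TMR = 143.6° ✓; |MR| = 27.50 ✓; ∠MRQ = 41.20° ✓; |RQ| = 26.50 ✓; ∠RQV = 141.9° ✓; |QV| = 16.30 ✓; ∠QVE = 96.30° ✓; |VE| = 14.30 ✗.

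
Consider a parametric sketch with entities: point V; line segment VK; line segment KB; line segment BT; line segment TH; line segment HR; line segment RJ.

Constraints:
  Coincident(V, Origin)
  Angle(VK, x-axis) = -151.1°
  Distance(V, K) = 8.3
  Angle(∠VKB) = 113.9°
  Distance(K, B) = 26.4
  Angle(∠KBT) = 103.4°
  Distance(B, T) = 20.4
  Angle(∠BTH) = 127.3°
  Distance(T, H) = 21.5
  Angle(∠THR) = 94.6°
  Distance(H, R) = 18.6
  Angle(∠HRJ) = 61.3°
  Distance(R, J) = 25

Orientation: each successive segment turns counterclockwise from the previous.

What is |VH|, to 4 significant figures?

35.64

V is at the origin; VK runs at -151.1° with length 8.3, so K = (-7.266, -4.011). ∠VKB = 113.9° gives KB at -85.00° from the x-axis; with |KB| = 26.4, B = (-4.965, -30.31). ∠KBT = 103.4° gives BT at -8.400° from the x-axis; with |BT| = 20.4, T = (15.22, -33.29). ∠BTH = 127.3° gives TH at 44.30° from the x-axis; with |TH| = 21.5, H = (30.60, -18.27). Then |VH| = |H − V| = 35.64.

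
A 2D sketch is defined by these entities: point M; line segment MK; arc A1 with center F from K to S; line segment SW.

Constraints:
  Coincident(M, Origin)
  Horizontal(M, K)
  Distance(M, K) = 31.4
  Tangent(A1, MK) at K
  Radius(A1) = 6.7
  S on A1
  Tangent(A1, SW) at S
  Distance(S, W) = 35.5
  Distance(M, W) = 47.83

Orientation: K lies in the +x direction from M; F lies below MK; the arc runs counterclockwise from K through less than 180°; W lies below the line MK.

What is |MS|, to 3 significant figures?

25.5

Checks: |FS| = 6.700 ✓; ∠(FS, SW) = 90.00° ✓; |SW| = 35.50 ✓; |MW| = 47.83 ✓.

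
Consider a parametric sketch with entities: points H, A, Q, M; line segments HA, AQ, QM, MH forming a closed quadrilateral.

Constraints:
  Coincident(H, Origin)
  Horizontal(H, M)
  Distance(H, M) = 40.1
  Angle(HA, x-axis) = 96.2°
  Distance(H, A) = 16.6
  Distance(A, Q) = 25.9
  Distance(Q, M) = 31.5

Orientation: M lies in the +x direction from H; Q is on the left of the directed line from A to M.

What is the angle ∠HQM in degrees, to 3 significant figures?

75.0°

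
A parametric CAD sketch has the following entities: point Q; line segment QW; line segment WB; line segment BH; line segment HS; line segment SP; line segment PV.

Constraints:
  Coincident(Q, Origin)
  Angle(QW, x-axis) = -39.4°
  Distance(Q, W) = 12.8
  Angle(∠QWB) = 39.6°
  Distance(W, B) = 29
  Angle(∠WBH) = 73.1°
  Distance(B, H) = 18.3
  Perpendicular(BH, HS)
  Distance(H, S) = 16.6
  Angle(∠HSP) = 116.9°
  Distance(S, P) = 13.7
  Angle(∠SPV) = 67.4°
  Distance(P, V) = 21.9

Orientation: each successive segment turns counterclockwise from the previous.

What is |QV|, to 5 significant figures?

17.439

∠HSP = 116.9° gives SP at 1.0000° from the x-axis; with |SP| = 13.7, P = (9.6502, -2.6519). ∠SPV = 67.4° gives PV at 113.60° from the x-axis; with |PV| = 21.9, V = (0.88252, 17.416). Then |QV| = |V − Q| = 17.439.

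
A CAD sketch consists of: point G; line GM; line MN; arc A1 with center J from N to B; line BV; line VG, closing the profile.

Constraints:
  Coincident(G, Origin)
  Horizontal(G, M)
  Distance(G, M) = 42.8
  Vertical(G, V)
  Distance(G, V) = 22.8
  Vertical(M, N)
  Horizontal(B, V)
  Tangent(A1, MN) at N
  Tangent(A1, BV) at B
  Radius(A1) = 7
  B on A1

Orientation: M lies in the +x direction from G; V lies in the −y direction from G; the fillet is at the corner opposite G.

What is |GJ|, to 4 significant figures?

39.13

G is at the origin; GM is horizontal with |GM| = 42.8 and M on the +x side, so M = (42.80, 0.000). GV is vertical with |GV| = 22.8 and V on the −y side, so V = (0.000, -22.80). The virtual corner opposite G is at (42.80, -22.80). Since A1 is tangent to MN there, JN ⟂ MN and tangency of A1 to BV means the radius JB is perpendicular to BV, with radius 7.0, so the center J sits 7.0 in from both sides at J = (35.80, -15.80). Then |GJ| = |J − G| = 39.13.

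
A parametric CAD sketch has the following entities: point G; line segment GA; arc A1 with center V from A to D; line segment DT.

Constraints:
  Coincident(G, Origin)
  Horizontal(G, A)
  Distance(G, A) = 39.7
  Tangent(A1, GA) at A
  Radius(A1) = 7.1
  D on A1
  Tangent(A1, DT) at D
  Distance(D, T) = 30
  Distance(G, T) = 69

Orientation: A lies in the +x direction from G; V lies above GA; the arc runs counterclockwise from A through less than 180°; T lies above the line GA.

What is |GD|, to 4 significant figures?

45.38

Checks: |GA| = 39.70 ✓; ∠(VA, AG) = 90.00° ✓; |VD| = 7.100 ✓; ∠(VD, DT) = 90.00° ✓; |DT| = 30.00 ✓; |GT| = 69.00 ✓.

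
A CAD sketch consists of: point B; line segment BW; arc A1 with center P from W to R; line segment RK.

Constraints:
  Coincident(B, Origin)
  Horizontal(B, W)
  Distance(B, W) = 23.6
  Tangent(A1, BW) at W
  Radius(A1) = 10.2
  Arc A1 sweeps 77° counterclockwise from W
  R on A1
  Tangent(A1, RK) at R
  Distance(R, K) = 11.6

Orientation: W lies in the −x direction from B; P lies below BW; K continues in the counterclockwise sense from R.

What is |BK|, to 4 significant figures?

40.93

B is at the origin; BW is horizontal with |BW| = 23.6 and W on the −x side, so W = (-23.60, 0.000). Tangency of A1 to BW means the radius PW is perpendicular to BW, so P = W + (0, -10.2) = (-23.60, -10.20). On A1, W sits at bearing 90° from P; a 77° counterclockwise sweep puts R at bearing 167°, so R = P + 10.2·(cos 167°, sin 167°) = (-33.54, -7.905). Since A1 is tangent to RK there, PR ⟂ RK, so RK runs along (−sin 167°, cos 167°); with |RK| = 11.6, K = (-36.15, -19.21). Then |BK| = |K − B| = 40.93.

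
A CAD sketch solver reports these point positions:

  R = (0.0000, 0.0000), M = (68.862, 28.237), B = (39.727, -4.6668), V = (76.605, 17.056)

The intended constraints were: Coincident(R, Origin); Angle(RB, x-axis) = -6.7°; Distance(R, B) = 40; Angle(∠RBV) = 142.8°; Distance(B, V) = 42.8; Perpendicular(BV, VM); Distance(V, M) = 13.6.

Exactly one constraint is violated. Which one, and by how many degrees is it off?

Perpendicular(BV, VM) — off by 4.20°.

R = (0.00, 0.00) ✓; RB at -6.700° ✓; |RB| = 40.00 ✓; ∠RBV = 142.8° ✓; |BV| = 42.80 ✓; ∠(BV, VM) = 94.20° ✗; |VM| = 13.60 ✓.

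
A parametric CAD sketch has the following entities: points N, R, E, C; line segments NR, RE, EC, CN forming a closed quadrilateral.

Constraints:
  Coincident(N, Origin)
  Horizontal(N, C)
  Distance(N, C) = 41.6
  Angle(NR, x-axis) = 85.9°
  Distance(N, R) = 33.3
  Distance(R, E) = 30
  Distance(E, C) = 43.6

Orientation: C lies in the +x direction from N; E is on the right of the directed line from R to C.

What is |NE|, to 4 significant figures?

3.977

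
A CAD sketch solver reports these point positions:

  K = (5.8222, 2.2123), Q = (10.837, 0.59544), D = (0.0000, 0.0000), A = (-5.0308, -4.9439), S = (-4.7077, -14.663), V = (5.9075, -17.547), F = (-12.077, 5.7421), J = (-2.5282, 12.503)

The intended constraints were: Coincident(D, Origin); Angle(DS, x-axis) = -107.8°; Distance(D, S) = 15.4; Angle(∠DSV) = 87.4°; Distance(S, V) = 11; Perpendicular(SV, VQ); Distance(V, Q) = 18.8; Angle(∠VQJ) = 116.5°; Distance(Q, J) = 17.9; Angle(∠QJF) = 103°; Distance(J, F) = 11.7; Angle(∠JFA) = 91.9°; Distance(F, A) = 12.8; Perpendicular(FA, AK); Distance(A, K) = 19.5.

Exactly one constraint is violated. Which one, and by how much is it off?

Distance(A, K) = 19.5 — off by 6.50.

D = (0.00, 0.00) ✓; DS at -107.8° ✓; |DS| = 15.40 ✓; ∠DSV = 87.40° ✓; |SV| = 11.00 ✓; ∠(SV, VQ) = 90.00° ✓; |VQ| = 18.80 ✓; ∠VQJ = 116.5° ✓; |QJ| = 17.90 ✓; ∠QJF = 103.0° ✓; |JF| = 11.70 ✓; ∠JFA = 91.90° ✓; |FA| = 12.80 ✓; ∠(FA, AK) = 90.00° ✓; |AK| = 13.00 ✗.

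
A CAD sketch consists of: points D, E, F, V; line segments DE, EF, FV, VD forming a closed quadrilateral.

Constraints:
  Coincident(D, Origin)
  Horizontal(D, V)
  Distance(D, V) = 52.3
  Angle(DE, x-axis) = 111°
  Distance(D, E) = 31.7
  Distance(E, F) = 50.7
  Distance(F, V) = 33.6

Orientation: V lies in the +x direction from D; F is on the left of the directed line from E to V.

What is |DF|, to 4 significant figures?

50.07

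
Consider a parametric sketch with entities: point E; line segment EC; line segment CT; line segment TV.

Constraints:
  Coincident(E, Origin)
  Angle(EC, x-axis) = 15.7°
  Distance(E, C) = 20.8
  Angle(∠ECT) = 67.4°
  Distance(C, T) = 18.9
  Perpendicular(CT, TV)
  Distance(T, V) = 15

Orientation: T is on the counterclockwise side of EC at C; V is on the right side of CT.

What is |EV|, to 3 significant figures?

35.9

∠ECT = 67.4°, so CT runs at 15.7° + (180° − 67.4°) = 128° from the x-axis; with |CT| = 18.9, T = C + 18.9·(cos 128°, sin 128°) = (8.31, 20.5). The perpendicularity gives TV at right angles to CT; with |TV| = 15.0 on the right of CT, V = T + 15.0·(0.785, 0.620) = (20.1, 29.8). Then |EV| = |V − E| = 35.9.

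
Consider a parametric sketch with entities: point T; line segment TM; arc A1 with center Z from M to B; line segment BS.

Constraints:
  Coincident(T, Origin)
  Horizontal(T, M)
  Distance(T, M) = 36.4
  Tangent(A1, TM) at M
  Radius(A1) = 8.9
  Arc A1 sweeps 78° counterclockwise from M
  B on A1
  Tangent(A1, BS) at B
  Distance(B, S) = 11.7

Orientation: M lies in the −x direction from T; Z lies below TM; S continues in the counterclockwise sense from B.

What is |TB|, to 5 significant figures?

45.653

T is at the origin; T and M share the same y with |TM| = 36.4 and M on the −x side, so M = (-36.400, 0.0000). Tangency of A1 to TM means the radius ZM is perpendicular to TM, so Z = M + (0, -8.9) = (-36.400, -8.9000). On A1, M sits at bearing 90° from Z; a 78° counterclockwise sweep puts B at bearing 168°, so B = Z + 8.9·(cos 168°, sin 168°) = (-45.106, -7.0496). Then |TB| = |B − T| = 45.653.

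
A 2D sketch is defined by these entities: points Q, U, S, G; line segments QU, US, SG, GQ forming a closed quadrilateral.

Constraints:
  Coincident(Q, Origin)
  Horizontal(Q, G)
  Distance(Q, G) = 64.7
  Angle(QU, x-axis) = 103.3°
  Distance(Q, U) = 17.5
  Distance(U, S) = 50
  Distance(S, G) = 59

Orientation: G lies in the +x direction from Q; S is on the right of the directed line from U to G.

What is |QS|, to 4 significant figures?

32.73

Q is at the origin; QG is horizontal with |QG| = 64.7 and G in +x, so G = (64.7, 0). QU runs at 103.3° with |QU| = 17.5, so U = (-4.026, 17.03). S is determined by |US| = 50.0 and |SG| = 59.0 together: it lies at the intersection of circle(U, 50.0) and circle(G, 59.0). With |UG| = 70.80, the foot of the radical line on UG is 28.47 from U and the perpendicular offset is √(50.0² − 28.47²) = 41.10. Taking the right-of-UG solution: S = (13.73, -29.71).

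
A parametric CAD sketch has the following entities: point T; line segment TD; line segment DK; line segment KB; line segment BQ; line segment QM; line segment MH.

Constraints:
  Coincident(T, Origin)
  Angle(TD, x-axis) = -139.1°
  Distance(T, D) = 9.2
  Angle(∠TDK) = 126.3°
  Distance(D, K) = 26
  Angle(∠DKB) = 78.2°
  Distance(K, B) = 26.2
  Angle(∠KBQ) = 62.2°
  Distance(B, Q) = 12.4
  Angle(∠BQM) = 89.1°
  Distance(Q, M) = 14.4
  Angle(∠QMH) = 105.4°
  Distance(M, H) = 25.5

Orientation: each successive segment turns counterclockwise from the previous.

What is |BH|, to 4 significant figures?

24.26

T is at the origin; TD runs at -139.1° with length 9.2, so D = (-6.954, -6.024). ∠TDK = 126.3° gives DK at -85.40° from the x-axis; with |DK| = 26.0, K = (-4.869, -31.94). ∠DKB = 78.2° gives KB at 16.40° from the x-axis; with |KB| = 26.2, B = (20.27, -24.54). ∠KBQ = 62.2° gives BQ at 134.2° from the x-axis; with |BQ| = 12.4, Q = (11.62, -15.65). ∠BQM = 89.1° gives QM at -134.9° from the x-axis; with |QM| = 14.4, M = (1.456, -25.85). ∠QMH = 105.4° gives MH at -60.30° from the x-axis; with |MH| = 25.5, H = (14.09, -48.00). Then |BH| = |H − B| = 24.26.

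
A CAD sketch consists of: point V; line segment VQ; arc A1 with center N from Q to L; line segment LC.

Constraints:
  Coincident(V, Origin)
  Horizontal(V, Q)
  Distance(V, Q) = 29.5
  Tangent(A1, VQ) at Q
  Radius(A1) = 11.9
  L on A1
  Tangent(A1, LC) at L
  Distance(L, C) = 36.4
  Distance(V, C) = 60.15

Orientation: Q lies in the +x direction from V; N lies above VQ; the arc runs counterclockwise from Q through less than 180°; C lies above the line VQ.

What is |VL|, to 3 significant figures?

43.6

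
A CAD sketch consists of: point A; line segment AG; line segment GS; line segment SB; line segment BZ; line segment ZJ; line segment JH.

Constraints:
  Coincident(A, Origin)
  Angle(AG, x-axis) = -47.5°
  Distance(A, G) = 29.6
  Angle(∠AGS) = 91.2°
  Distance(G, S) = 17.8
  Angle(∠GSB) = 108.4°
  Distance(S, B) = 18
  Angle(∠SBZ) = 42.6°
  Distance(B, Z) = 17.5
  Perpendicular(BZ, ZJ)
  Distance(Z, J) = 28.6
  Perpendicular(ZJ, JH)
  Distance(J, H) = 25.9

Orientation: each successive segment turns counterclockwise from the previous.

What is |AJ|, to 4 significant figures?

51.29

∠SBZ = 42.6° gives BZ at -109.7° from the x-axis; with |BZ| = 17.5, Z = (20.47, -9.970). BZ ⟂ ZJ, so ZJ runs at -19.70°; with |ZJ| = 28.6, J = (47.39, -19.61). Then |AJ| = |J − A| = 51.29.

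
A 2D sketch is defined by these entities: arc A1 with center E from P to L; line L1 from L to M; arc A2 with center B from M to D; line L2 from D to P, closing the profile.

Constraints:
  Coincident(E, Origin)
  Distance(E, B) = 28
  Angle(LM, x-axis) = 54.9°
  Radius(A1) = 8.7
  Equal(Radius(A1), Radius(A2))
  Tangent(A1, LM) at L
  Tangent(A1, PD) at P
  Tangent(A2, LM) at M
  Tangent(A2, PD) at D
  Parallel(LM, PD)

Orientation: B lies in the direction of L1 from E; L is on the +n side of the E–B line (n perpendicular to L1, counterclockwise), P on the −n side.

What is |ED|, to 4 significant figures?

29.32

The slot axis is L1's direction at 54.9°, so u = (cos 54.9°, sin 54.9°) = (0.5750, 0.8181) and n = (−sin 54.9°, cos 54.9°) = (-0.8181, 0.5750). E is at the origin and B lies 28.0 along u from E, so B = 28.0·u = (16.10, 22.91). Tangency of A1 to both parallel lines with radius 8.7 puts L and P at E ± 8.7·n: L = (-7.118, 5.003), P = (7.118, -5.003). Equal radii place M and D the same way about B: M = B + 8.7·n = (8.982, 27.91), D = B − 8.7·n = (23.22, 17.91). Then |ED| = |D − E| = 29.32.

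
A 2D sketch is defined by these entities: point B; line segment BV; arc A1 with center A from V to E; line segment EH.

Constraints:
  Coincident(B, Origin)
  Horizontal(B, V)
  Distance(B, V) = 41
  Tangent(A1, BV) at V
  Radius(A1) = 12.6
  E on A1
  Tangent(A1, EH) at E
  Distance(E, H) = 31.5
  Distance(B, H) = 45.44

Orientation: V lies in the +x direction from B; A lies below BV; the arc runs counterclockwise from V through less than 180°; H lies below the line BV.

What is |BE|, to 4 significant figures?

30.32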